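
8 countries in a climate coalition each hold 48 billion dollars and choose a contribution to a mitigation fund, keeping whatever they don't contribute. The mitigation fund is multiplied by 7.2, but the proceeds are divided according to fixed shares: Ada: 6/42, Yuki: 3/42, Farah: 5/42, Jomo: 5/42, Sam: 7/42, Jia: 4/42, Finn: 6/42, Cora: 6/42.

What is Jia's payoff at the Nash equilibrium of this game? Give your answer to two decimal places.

Player j's private return per contributed unit is 7.2 × (j's share). Contributing is weakly dominant for j when that share is at least 1/7.2 = 0.1389, and contributing 0 is dominant otherwise.
The shares above 0.1389 belong to Ada, Sam, Finn and Cora, contributing 48 each; the remaining 4 contribute 0. Total contributed: 192.
Jia keeps 48 and receives 7.2 × 192 × 4/42 = 131.66 from the mitigation fund, for a payoff of 179.66.

179.66 billion dollars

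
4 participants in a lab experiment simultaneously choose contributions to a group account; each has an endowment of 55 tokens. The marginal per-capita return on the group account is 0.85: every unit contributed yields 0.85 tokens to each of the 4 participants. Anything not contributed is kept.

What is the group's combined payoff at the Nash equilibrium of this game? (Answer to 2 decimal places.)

220.00 tokens

The private return per contributed unit is 0.85 < 1, so contributing 0 is dominant for every player. At the Nash equilibrium everyone keeps their 55, and the group total is 4 × 55 = 220.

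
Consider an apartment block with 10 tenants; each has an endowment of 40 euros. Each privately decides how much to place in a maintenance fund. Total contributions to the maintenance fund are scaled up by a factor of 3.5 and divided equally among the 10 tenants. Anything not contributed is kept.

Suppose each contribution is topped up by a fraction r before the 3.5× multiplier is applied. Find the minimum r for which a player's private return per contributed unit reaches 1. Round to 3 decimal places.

1.857

With matching at rate r, one contributed unit becomes (1 + r) in the maintenance fund and returns 3.5 × (1 + r) / 10 to the contributor.
Setting this equal to 1: 1 + r = 10/3.5 = 2.8571.
So the minimum matching rate is r = 2.8571 − 1 = 1.857.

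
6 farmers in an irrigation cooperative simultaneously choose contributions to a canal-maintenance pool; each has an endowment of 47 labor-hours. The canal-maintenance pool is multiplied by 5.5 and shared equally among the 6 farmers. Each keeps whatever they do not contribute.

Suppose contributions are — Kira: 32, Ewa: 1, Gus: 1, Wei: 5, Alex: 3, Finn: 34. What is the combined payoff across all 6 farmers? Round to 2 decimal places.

624.00 labor-hours

Total contributed: 32 + 1 + 1 + 5 + 3 + 34 = 76; total kept: 6 × 47 − 76 = 206.
The canal-maintenance pool pays out 5.5 × 76 = 418.00 in aggregate.
Group total = 206 + 418.00 = 624.00.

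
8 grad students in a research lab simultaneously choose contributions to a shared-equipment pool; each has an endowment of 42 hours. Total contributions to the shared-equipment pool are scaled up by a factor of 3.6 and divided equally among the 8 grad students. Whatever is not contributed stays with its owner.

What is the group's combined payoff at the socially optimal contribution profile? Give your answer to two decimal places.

Each contributed unit returns 3.600 to the group as a whole (0.4500 to each of 8 players), which exceeds 1, so the social optimum is full contribution: group total = 3.600 × 336 = 1209.60.

1209.60 hours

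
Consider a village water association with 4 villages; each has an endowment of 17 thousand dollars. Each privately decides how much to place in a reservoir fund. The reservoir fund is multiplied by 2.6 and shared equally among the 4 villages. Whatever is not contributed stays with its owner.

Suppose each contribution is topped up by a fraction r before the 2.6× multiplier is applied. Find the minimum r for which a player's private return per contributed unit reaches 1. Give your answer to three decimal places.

0.538

With matching at rate r, one contributed unit becomes (1 + r) in the reservoir fund and returns 2.6 × (1 + r) / 4 to the contributor.
Setting this equal to 1: 1 + r = 4/2.6 = 1.5385.
So the minimum matching rate is r = 1.5385 − 1 = 0.538.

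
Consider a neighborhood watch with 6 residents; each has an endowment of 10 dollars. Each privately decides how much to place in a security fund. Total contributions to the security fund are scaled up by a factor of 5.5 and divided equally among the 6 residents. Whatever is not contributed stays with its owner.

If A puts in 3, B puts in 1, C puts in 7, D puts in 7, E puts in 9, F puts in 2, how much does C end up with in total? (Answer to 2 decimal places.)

Total contributed: 3 + 1 + 7 + 7 + 9 + 2 = 29.
Each receives 5.5 × 29 / 6 = 26.58 from the security fund.
C keeps 10 − 7 = 3, so C's payoff is 3 + 26.58 = 29.58.

29.58 dollars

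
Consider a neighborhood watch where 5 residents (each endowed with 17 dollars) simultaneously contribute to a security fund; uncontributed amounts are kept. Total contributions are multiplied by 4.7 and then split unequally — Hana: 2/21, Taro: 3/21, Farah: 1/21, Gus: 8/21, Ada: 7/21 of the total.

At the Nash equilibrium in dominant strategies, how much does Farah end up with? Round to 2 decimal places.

24.61 dollars

Each unit j contributes comes back to j as 4.7 × (j's share), so j prefers to contribute only if that share exceeds 1/4.7 = 0.2128; otherwise keeping the unit dominates.
Gus and Ada are above the threshold, contributing 17 each; the remaining 3 contribute 0. Total contributed: 34.
Farah keeps 17 and receives 4.7 × 34 × 1/21 = 7.61 from the security fund, for a payoff of 24.61.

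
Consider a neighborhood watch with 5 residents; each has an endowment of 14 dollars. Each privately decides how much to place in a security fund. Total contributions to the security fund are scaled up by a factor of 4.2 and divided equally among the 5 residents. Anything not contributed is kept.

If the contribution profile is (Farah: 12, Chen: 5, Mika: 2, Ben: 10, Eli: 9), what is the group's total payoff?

191.60 dollars

Total contributed: 12 + 5 + 2 + 10 + 9 = 38; total kept: 5 × 14 − 38 = 32.
The security fund pays out 4.2 × 38 = 159.60 in aggregate.
Group total = 32 + 159.60 = 191.60.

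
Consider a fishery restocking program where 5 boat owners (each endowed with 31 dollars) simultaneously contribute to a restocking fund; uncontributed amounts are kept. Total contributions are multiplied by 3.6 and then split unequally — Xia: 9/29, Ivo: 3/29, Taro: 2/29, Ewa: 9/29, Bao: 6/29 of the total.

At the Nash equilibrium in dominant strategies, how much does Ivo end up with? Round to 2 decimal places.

54.09 dollars

Each unit j contributes comes back to j as 3.6 × (j's share), so j prefers to contribute only if that share exceeds 1/3.6 = 0.2778; otherwise keeping the unit dominates.
Xia and Ewa are above the threshold, contributing 31 each; the remaining 3 contribute 0. Total contributed: 62.
Ivo keeps 31 and receives 3.6 × 62 × 3/29 = 23.09 from the restocking fund, for a payoff of 54.09.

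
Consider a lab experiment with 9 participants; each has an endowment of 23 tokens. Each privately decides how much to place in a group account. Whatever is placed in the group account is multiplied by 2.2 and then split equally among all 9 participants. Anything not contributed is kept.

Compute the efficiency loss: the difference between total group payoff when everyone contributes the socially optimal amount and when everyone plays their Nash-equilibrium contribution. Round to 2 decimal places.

Each contributed unit returns 2.2/9 = 0.2444 to its contributor — below 1 — so contributing 0 is dominant for every player. At the Nash equilibrium everyone keeps their 23, and the group total is 9 × 23 = 207.
Each contributed unit returns 2.200 to the group as a whole (0.2444 to each of 9 players), which exceeds 1, so the social optimum is full contribution: group total = 2.200 × 207 = 455.40.
Efficiency loss = 455.40 − 207 = 248.40.

248.40 tokens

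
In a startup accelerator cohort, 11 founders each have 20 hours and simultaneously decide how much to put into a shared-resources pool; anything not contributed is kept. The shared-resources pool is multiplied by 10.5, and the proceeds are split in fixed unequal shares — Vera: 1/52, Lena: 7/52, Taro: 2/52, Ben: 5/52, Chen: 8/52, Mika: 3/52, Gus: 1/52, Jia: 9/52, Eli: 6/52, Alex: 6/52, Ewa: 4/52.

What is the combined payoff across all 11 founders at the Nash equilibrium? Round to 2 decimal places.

1360.00 hours

Each unit j contributes comes back to j as 10.5 × (j's share), so j prefers to contribute only if that share exceeds 1/10.5 = 0.0952; otherwise keeping the unit dominates.
The shares above 0.0952 belong to Lena, Ben, Chen, Jia, Eli and Alex, contributing 20 each; the remaining 5 contribute 0. Total contributed: 120.
The shared-resources pool pays out 10.5 × 120 = 1260.00 in total (split across the unequal shares, but the aggregate is all that matters for the group sum).
The 5 free-riders keep 20 each, adding 100. Group total = 100 + 1260.00 = 1360.00.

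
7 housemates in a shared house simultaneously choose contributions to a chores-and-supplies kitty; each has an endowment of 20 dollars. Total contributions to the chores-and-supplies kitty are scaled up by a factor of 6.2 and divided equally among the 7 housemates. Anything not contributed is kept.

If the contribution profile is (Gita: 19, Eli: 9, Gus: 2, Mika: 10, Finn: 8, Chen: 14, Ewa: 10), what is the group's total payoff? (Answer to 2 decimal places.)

514.40 dollars

Total contributed: 19 + 9 + 2 + 10 + 8 + 14 + 10 = 72; total kept: 7 × 20 − 72 = 68.
The chores-and-supplies kitty pays out 6.2 × 72 = 446.40 in aggregate.
Group total = 68 + 446.40 = 514.40.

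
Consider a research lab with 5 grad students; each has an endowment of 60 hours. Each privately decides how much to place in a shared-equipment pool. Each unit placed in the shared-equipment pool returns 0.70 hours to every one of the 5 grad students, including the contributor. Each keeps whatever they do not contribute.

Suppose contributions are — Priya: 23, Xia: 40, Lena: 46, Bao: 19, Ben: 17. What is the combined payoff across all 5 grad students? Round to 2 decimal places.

Total contributed: 23 + 40 + 46 + 19 + 17 = 145; total kept: 5 × 60 − 145 = 155.
The shared-equipment pool pays out 0.70 × 5 × 145 = 507.50 in aggregate.
Group total = 155 + 507.50 = 662.50.

662.50 hours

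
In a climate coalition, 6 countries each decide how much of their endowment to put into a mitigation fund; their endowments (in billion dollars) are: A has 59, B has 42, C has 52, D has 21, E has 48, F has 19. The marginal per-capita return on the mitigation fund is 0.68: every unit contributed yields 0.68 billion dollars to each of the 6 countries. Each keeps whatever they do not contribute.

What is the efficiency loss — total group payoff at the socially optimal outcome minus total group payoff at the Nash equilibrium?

The private return per contributed unit is 0.68 < 1 for everyone, so the Nash equilibrium is zero contribution and the group total is Σ E_j = 59 + 42 + 52 + 21 + 48 + 19 = 241.
Each contributed unit returns 4.080 to the group, so the social optimum is full contribution by everyone: group total = 4.080 × 241 = 983.28.
Efficiency loss = (4.080 − 1) × 241 = 742.28.

742.28 billion dollars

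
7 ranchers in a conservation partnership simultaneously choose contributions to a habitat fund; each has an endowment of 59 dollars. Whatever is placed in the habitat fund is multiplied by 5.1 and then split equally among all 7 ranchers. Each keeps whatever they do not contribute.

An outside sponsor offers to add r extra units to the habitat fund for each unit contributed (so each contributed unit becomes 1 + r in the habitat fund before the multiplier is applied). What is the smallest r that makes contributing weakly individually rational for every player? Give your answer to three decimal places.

0.373

With matching at rate r, one contributed unit becomes (1 + r) in the habitat fund and returns 5.1 × (1 + r) / 7 to the contributor.
Setting this equal to 1: 1 + r = 7/5.1 = 1.3725.
So the minimum matching rate is r = 1.3725 − 1 = 0.373.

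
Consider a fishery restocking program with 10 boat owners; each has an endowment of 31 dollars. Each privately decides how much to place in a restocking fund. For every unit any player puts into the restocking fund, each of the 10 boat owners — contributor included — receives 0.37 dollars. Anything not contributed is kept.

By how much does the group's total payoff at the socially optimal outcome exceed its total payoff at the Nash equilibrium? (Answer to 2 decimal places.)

The private return per contributed unit is 0.37 < 1, so contributing 0 is dominant for every player. At the Nash equilibrium everyone keeps their 31, and the group total is 10 × 31 = 310.
Each contributed unit returns 3.700 to the group as a whole (0.37 to each of 10 players), which exceeds 1, so the social optimum is full contribution: group total = 3.700 × 310 = 1147.00.
Efficiency loss = 1147.00 − 310 = 837.00.

837.00 dollars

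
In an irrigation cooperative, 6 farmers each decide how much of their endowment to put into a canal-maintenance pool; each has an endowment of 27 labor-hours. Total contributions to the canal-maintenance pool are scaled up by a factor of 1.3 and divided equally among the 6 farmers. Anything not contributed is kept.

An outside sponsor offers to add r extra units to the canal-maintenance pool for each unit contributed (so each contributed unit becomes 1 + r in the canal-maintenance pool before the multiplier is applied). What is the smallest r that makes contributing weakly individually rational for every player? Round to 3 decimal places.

With matching at rate r, one contributed unit becomes (1 + r) in the canal-maintenance pool and returns 1.3 × (1 + r) / 6 to the contributor.
Setting this equal to 1: 1 + r = 6/1.3 = 4.6154.
So the minimum matching rate is r = 4.6154 − 1 = 3.615.

3.615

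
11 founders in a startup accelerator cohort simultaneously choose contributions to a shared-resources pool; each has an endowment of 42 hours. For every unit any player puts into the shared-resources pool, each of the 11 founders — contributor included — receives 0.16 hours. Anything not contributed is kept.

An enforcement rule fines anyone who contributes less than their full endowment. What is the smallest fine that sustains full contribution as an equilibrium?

35.28 hours

Given the others contribute fully, the best deviation is to contribute 0 (any partial contribution still incurs the fine and gives up units whose private return 0.16 is below 1).
Deviating from 42 to 0 saves 42 hours but forfeits the deviator's share of the drop in the shared-resources pool: 0.16 × 42 = 6.72.
So the deviation gain is 42 − 6.72 = 35.28, and the fine must be at least 35.28 hours to wipe it out.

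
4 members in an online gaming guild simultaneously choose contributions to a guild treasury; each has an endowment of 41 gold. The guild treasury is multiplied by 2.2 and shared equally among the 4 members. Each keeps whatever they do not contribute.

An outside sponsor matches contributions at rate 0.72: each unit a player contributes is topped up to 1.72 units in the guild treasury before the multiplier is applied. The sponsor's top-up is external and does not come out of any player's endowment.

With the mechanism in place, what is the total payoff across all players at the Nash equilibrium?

164.00 gold

With the mechanism, a contributed unit returns 2.2 × 1.72 / 4 = 0.9460 per unit of net cost — still below 1 — so contributing 0 remains dominant for every player.
At the Nash equilibrium no one contributes; group total payoff = 4 × 41 = 164.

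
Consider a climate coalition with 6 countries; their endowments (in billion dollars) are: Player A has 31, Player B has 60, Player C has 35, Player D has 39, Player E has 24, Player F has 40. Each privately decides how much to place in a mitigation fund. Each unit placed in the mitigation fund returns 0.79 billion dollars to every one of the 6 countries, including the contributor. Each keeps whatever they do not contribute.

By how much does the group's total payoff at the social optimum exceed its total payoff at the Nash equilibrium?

The private return per contributed unit is 0.79 < 1 for everyone, so the Nash equilibrium is zero contribution and the group total is Σ E_j = 31 + 60 + 35 + 39 + 24 + 40 = 229.
Each contributed unit returns 4.740 to the group, so the social optimum is full contribution by everyone: group total = 4.740 × 229 = 1085.46.
Efficiency loss = (4.740 − 1) × 229 = 856.46.

856.46 billion dollars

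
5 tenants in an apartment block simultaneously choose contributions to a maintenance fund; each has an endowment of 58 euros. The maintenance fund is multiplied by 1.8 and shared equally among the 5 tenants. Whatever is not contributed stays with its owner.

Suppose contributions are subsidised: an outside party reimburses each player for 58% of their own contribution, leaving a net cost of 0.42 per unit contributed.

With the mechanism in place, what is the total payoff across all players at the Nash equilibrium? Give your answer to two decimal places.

The effective private return is (1.8/5) / 0.42 = 0.8571, which is still under 1, so the mechanism doesn't change anyone's dominant strategy: zero contribution.
At the Nash equilibrium no one contributes; group total payoff = 5 × 58 = 290.

290.00 euros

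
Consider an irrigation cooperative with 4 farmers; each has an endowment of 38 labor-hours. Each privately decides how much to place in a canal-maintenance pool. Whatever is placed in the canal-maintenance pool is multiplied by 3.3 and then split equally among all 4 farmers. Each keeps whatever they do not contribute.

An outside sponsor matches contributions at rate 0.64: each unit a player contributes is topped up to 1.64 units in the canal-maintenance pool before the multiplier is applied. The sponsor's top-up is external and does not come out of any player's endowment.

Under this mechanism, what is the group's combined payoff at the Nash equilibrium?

Under the mechanism each unit contributed yields 3.3 × 1.64 / 4 = 1.3530 back to its contributor per unit of net cost, which exceeds 1, making full contribution the dominant choice for everyone.
So the Nash equilibrium is full contribution by all 4; the group earns 3.3 × 1.64 × 152 = 822.62.

822.62 labor-hours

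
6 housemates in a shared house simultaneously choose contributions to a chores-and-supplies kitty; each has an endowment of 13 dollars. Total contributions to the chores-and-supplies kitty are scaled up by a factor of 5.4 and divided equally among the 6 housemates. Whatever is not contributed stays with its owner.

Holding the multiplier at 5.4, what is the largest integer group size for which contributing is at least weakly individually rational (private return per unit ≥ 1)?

Private return per unit is 5.4/(group size), which is ≥ 1 whenever the group size is ≤ 5.4.
The largest such integer is 5.

5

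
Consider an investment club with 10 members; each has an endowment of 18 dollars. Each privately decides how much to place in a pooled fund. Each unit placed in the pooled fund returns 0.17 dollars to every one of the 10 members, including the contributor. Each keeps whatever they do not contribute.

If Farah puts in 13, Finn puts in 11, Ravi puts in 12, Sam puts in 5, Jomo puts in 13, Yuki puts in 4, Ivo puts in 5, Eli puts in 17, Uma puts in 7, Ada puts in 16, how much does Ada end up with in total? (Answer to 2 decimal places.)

19.51 dollars

Total contributed: 13 + 11 + 12 + 5 + 13 + 4 + 5 + 17 + 7 + 16 = 103.
Each receives 0.17 × 103 = 17.51 from the pooled fund.
Ada keeps 18 − 16 = 2, so Ada's payoff is 2 + 17.51 = 19.51.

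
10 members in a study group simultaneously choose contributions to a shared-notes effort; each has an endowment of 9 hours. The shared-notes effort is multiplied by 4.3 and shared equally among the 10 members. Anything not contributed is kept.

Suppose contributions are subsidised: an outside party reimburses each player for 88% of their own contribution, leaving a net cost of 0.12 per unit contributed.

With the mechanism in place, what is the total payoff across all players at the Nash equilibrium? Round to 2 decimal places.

466.20 hours

The effective private return per unit is now (4.3/10) / 0.12 = 3.5833 > 1, so every player's dominant strategy flips to full contribution.
At the Nash equilibrium everyone contributes 9. Group total payoff = 10 × (9 × 0.88 + 4.3 × 9) = 466.20.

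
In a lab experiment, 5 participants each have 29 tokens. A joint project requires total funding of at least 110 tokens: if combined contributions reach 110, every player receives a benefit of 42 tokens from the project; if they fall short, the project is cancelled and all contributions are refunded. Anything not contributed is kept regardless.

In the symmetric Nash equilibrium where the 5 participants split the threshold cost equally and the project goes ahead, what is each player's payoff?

Equal share of the threshold: 110/5 = 22.
At this profile no one gains by cutting their contribution: any cut drops the total below 110, the project is cancelled, contributions are refunded, and the deviator ends with 29, which is less than 29 − 22 + 42 = 49. Contributing more than 22 just wastes the excess. So contributing exactly 22 is a best response.
Each player's payoff: 29 − 22 + 42 = 49.

49 tokens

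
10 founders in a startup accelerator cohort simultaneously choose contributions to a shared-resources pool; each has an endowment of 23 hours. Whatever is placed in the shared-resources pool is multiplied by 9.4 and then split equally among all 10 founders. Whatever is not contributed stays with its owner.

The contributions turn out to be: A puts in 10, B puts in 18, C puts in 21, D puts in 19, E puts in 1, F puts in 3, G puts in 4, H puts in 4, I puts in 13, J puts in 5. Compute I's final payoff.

Total contributed: 10 + 18 + 21 + 19 + 1 + 3 + 4 + 4 + 13 + 5 = 98.
Each receives 9.4 × 98 / 10 = 92.12 from the shared-resources pool.
I keeps 23 − 13 = 10, so I's payoff is 10 + 92.12 = 102.12.

102.12 hours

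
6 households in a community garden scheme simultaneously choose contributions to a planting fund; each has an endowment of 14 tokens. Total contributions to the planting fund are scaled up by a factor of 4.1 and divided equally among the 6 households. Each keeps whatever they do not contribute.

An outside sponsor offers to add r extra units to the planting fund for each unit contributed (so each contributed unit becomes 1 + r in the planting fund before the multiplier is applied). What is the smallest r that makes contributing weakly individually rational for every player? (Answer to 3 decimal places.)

0.463

With matching at rate r, one contributed unit becomes (1 + r) in the planting fund and returns 4.1 × (1 + r) / 6 to the contributor.
Setting this equal to 1: 1 + r = 6/4.1 = 1.4634.
So the minimum matching rate is r = 1.4634 − 1 = 0.463.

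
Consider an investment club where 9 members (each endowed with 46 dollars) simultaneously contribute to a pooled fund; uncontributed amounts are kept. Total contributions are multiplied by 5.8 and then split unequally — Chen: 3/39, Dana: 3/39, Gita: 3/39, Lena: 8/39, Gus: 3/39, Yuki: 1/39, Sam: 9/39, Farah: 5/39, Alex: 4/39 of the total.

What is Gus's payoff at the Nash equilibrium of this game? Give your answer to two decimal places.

Each unit j contributes comes back to j as 5.8 × (j's share), so j prefers to contribute only if that share exceeds 1/5.8 = 0.1724; otherwise keeping the unit dominates.
Lena and Sam clear that bar, contributing 46 each; the remaining 7 contribute 0. Total contributed: 92.
Gus keeps 46 and receives 5.8 × 92 × 3/39 = 41.05 from the pooled fund, for a payoff of 87.05.

87.05 dollars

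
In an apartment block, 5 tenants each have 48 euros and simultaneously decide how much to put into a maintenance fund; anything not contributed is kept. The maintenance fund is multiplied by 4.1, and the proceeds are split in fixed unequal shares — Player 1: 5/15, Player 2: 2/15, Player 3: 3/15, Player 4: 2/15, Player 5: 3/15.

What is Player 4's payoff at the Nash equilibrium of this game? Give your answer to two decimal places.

74.24 euros

For player j, contributing a unit is worthwhile iff 4.1 × (j's share) ≥ 1, i.e. iff j's share is at least 0.2439.
Only Player 1 (5/15) clears that bar, contributing 48; the remaining 4 contribute 0. Total contributed: 48.
Player 4 keeps 48 and receives 4.1 × 48 × 2/15 = 26.24 from the maintenance fund, for a payoff of 74.24.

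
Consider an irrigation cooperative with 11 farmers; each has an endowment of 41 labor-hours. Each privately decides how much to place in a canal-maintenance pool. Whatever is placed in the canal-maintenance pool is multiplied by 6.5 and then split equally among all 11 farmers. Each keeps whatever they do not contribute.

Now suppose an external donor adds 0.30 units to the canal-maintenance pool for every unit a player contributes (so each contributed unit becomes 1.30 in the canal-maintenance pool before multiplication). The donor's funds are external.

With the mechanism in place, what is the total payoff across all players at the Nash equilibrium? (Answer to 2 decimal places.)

451.00 labor-hours

The effective private return is 6.5 × 1.30 / 11 = 0.7682, which is still under 1, so the mechanism doesn't change anyone's dominant strategy: zero contribution.
Everyone keeps their endowment and the group total is 11 × 41 = 451.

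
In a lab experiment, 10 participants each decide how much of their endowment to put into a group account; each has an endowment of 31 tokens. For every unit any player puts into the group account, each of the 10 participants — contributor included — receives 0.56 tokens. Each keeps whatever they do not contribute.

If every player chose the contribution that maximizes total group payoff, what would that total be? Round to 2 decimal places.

1736.00 tokens

Each contributed unit returns 5.600 to the group as a whole (0.56 to each of 10 players), which exceeds 1, so the social optimum is full contribution: group total = 5.600 × 310 = 1736.00.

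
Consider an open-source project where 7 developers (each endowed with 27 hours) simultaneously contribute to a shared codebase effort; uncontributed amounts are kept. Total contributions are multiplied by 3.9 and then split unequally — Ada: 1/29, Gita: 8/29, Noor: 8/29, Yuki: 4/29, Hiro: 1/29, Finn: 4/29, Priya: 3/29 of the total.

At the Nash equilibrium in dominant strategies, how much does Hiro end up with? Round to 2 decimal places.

For player j, contributing a unit is worthwhile iff 3.9 × (j's share) ≥ 1, i.e. iff j's share is at least 0.2564.
The shares above 0.2564 belong to Gita and Noor, contributing 27 each; the remaining 5 contribute 0. Total contributed: 54.
Hiro keeps 27 and receives 3.9 × 54 × 1/29 = 7.26 from the shared codebase effort, for a payoff of 34.26.

34.26 hours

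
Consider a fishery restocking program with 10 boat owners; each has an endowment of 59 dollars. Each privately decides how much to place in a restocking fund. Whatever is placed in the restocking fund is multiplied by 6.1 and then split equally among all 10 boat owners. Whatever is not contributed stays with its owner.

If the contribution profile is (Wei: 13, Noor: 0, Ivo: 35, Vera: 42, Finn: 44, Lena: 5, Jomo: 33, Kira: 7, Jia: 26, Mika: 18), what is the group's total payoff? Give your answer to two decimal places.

1727.30 dollars

Total contributed: 13 + 0 + 35 + 42 + 44 + 5 + 33 + 7 + 26 + 18 = 223; total kept: 10 × 59 − 223 = 367.
The restocking fund pays out 6.1 × 223 = 1360.30 in aggregate.
Group total = 367 + 1360.30 = 1727.30.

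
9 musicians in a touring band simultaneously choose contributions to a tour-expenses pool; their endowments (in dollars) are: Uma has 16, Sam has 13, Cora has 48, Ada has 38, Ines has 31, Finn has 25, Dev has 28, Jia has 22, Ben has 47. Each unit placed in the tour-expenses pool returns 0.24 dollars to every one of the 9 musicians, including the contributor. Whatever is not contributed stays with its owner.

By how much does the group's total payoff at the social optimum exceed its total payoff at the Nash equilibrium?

310.88 dollars

The private return per contributed unit is 0.24 < 1 for everyone, so the Nash equilibrium is zero contribution and the group total is Σ E_j = 16 + 13 + 48 + 38 + 31 + 25 + 28 + 22 + 47 = 268.
Each contributed unit returns 2.160 to the group, so the social optimum is full contribution by everyone: group total = 2.160 × 268 = 578.88.
Efficiency loss = (2.160 − 1) × 268 = 310.88.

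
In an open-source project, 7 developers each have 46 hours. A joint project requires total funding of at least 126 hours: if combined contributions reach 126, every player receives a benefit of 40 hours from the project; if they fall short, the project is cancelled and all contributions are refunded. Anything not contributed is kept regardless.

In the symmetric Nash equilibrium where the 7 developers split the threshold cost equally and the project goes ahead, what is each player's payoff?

68 hours

Equal share of the threshold: 126/7 = 18.
At this profile no one gains by cutting their contribution: any cut drops the total below 126, the project is cancelled, contributions are refunded, and the deviator ends with 46, which is less than 46 − 18 + 40 = 68. Contributing more than 18 just wastes the excess. So contributing exactly 18 is a best response.
Each player's payoff: 46 − 18 + 40 = 68.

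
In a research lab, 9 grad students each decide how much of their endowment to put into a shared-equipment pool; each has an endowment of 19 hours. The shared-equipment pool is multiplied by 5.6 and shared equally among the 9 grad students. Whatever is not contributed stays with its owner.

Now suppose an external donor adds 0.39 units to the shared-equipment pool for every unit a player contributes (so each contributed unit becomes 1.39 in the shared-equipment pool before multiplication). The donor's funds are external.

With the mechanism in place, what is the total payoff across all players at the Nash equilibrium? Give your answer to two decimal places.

171.00 hours

With the mechanism, a contributed unit returns 5.6 × 1.39 / 9 = 0.8649 per unit of net cost — still below 1 — so contributing 0 remains dominant for every player.
Everyone keeps their endowment and the group total is 9 × 19 = 171.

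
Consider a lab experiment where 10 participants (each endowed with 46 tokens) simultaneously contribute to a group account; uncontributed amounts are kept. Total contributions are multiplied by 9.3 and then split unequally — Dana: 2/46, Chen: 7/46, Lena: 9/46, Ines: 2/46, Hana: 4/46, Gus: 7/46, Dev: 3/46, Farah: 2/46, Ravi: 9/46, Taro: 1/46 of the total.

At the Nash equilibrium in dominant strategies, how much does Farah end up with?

Each unit j contributes comes back to j as 9.3 × (j's share), so j prefers to contribute only if that share exceeds 1/9.3 = 0.1075; otherwise keeping the unit dominates.
Chen, Lena, Gus and Ravi clear that bar, contributing 46 each; the remaining 6 contribute 0. Total contributed: 184.
Farah keeps 46 and receives 9.3 × 184 × 2/46 = 74.40 from the group account, for a payoff of 120.40.

120.40 tokens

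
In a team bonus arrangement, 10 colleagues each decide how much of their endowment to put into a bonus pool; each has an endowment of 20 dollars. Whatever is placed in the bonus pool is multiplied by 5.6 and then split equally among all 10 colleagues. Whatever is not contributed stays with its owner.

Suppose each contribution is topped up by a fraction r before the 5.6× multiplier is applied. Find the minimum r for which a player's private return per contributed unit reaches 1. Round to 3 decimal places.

0.786

With matching at rate r, one contributed unit becomes (1 + r) in the bonus pool and returns 5.6 × (1 + r) / 10 to the contributor.
Setting this equal to 1: 1 + r = 10/5.6 = 1.7857.
So the minimum matching rate is r = 1.7857 − 1 = 0.786.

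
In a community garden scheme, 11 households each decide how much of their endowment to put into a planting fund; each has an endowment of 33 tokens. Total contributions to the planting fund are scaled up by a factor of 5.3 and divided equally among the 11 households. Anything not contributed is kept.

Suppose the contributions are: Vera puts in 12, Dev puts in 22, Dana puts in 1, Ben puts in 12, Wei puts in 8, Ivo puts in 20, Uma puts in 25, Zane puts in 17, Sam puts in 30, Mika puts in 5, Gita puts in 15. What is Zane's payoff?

Total contributed: 12 + 22 + 1 + 12 + 8 + 20 + 25 + 17 + 30 + 5 + 15 = 167.
Each receives 5.3 × 167 / 11 = 80.46 from the planting fund.
Zane keeps 33 − 17 = 16, so Zane's payoff is 16 + 80.46 = 96.46.

96.46 tokens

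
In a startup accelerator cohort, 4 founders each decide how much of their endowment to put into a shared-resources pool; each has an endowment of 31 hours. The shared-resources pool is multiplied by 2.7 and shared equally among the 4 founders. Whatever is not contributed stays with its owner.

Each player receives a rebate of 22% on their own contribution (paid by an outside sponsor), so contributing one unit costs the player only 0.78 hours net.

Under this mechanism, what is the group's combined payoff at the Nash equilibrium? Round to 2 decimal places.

124.00 hours

The effective private return is (2.7/4) / 0.78 = 0.8654, which is still under 1, so the mechanism doesn't change anyone's dominant strategy: zero contribution.
At the Nash equilibrium no one contributes; group total payoff = 4 × 31 = 124.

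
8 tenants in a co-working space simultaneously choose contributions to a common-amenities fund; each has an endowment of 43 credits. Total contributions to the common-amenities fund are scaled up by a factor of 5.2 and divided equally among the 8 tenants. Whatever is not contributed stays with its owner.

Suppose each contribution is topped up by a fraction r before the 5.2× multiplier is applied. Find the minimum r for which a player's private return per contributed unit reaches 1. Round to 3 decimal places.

0.538

With matching at rate r, one contributed unit becomes (1 + r) in the common-amenities fund and returns 5.2 × (1 + r) / 8 to the contributor.
Setting this equal to 1: 1 + r = 8/5.2 = 1.5385.
So the minimum matching rate is r = 1.5385 − 1 = 0.538.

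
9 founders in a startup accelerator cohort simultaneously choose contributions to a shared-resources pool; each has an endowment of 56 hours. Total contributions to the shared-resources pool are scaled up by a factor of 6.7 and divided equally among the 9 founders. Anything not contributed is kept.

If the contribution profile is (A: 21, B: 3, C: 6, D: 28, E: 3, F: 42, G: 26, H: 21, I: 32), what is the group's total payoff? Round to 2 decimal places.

Total contributed: 21 + 3 + 6 + 28 + 3 + 42 + 26 + 21 + 32 = 182; total kept: 9 × 56 − 182 = 322.
The shared-resources pool pays out 6.7 × 182 = 1219.40 in aggregate.
Group total = 322 + 1219.40 = 1541.40.

1541.40 hours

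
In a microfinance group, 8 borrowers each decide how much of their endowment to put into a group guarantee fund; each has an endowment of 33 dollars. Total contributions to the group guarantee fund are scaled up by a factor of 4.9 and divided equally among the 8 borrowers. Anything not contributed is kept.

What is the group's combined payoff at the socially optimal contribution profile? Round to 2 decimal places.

Each contributed unit returns 4.900 to the group as a whole (0.6125 to each of 8 players), which exceeds 1, so the social optimum is full contribution: group total = 4.900 × 264 = 1293.60.

1293.60 dollars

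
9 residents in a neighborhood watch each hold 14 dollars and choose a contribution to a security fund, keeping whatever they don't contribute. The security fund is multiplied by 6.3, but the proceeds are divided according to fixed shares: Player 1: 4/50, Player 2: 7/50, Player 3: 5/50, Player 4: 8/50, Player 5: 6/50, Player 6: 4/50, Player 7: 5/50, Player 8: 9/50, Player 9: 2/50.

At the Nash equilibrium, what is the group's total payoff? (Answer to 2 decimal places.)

274.40 dollars

Each unit j contributes comes back to j as 6.3 × (j's share), so j prefers to contribute only if that share exceeds 1/6.3 = 0.1587; otherwise keeping the unit dominates.
Player 4 and Player 8 are above the threshold, contributing 14 each; the remaining 7 contribute 0. Total contributed: 28.
The security fund pays out 6.3 × 28 = 176.40 in total (split across the unequal shares, but the aggregate is all that matters for the group sum).
The 7 free-riders keep 14 each, adding 98. Group total = 98 + 176.40 = 274.40.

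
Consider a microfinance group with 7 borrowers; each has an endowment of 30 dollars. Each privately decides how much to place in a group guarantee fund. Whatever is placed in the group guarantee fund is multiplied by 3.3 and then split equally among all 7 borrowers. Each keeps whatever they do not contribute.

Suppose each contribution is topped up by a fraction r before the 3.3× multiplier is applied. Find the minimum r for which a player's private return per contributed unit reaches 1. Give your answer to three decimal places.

1.121

With matching at rate r, one contributed unit becomes (1 + r) in the group guarantee fund and returns 3.3 × (1 + r) / 7 to the contributor.
Setting this equal to 1: 1 + r = 7/3.3 = 2.1212.
So the minimum matching rate is r = 2.1212 − 1 = 1.121.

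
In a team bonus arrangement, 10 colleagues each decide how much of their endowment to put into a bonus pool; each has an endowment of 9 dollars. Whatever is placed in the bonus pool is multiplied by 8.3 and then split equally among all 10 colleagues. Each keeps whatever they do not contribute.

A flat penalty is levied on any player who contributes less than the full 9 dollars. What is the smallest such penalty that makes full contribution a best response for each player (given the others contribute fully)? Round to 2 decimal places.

Given the others contribute fully, the best deviation is to contribute 0 (any partial contribution still incurs the fine and gives up units whose private return 0.8300 is below 1).
Deviating from 9 to 0 saves 9 dollars but forfeits the deviator's share of the drop in the bonus pool: 8.3/10 × 9 = 7.47.
So the deviation gain is 9 − 7.47 = 1.53, and the fine must be at least 1.53 dollars to wipe it out.

1.53 dollars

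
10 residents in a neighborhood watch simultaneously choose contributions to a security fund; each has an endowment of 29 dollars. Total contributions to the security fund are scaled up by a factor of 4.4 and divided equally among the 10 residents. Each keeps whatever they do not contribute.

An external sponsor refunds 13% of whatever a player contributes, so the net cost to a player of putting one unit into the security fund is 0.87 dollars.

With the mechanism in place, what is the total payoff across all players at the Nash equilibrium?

290.00 dollars

Even with the mechanism, each unit contributed returns only (4.4/10) / 0.87 = 0.5057 per unit of net cost, so contributing nothing is still dominant.
At the Nash equilibrium no one contributes; group total payoff = 10 × 29 = 290.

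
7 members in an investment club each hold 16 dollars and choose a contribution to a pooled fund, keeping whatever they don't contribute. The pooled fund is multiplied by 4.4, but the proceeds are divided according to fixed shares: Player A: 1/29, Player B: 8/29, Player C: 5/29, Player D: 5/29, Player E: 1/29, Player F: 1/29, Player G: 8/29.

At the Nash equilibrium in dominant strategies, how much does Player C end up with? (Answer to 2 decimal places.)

A player with share s gets back 4.4·s per unit contributed, so full contribution is dominant for anyone with s > 1/4.4 = 0.2273 and zero contribution is dominant for anyone below.
Player B and Player G are above the threshold, contributing 16 each; the remaining 5 contribute 0. Total contributed: 32.
Player C keeps 16 and receives 4.4 × 32 × 5/29 = 24.28 from the pooled fund, for a payoff of 40.28.

40.28 dollars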